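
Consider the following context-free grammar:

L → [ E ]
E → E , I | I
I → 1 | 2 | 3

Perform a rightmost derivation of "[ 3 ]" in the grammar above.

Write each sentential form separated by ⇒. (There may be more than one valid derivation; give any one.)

L ⇒ [ E ] ⇒ [ I ] ⇒ [ 3 ]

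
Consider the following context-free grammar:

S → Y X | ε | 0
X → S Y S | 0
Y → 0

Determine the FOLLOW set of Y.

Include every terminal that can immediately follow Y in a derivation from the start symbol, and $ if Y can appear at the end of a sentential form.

We compute FOLLOW(Y) using the standard algorithm.
FOLLOW(S) starts with {$}.
FIRST(S) = {0, ε}
FIRST(X) = {0}
FIRST(Y) = {0}
FOLLOW(S) = {$, 0}
FOLLOW(X) = {$, 0}
FOLLOW(Y) = {$, 0}
Therefore, FOLLOW(Y) = {$, 0}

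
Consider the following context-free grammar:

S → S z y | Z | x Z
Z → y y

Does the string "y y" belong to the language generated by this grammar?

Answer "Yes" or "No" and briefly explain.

Yes - a valid derivation exists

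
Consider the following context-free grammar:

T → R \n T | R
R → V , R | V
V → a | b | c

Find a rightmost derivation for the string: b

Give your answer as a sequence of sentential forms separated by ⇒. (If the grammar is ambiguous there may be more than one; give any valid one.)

T ⇒ R ⇒ V ⇒ b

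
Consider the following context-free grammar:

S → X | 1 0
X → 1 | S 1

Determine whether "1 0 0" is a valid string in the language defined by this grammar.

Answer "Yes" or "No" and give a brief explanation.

No - no valid derivation exists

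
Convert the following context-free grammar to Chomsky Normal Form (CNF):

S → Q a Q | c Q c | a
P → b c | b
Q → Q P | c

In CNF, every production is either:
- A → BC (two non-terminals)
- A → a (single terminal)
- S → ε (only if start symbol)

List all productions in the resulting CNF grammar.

TA → a; TC → c; S → a; TB → b; P → b; Q → c; S → Q X0; X0 → TA Q; S → TC X1; X1 → Q TC; P → TB TC; Q → Q P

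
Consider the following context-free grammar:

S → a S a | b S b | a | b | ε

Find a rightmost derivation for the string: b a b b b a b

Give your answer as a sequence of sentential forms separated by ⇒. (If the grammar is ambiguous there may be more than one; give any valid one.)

S ⇒ b S b ⇒ b a S a b ⇒ b a b S b a b ⇒ b a b b b a b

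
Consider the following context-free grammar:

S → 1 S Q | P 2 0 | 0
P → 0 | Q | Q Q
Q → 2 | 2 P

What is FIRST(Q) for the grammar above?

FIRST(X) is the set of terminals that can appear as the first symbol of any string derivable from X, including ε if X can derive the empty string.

We compute FIRST(Q) using the standard algorithm.
FIRST(P) = {0, 2}
FIRST(Q) = {2}
FIRST(S) = {0, 1, 2}
Therefore, FIRST(Q) = {2}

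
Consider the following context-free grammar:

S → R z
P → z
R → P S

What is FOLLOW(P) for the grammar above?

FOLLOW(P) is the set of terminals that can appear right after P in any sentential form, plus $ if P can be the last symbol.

We compute FOLLOW(P) using the standard algorithm.
FOLLOW(S) starts with {$}.
FIRST(P) = {z}
FIRST(R) = {z}
FIRST(S) = {z}
FOLLOW(P) = {z}
FOLLOW(R) = {z}
FOLLOW(S) = {$, z}
Therefore, FOLLOW(P) = {z}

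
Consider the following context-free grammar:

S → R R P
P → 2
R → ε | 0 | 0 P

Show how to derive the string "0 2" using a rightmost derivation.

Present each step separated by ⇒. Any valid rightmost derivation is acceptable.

S ⇒ R R P ⇒ R R 2 ⇒ R 2 ⇒ 0 2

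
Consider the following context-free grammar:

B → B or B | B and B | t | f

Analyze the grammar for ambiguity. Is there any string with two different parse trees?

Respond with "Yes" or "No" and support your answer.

Yes - the string 't and f and t and t or f' has two distinct parse trees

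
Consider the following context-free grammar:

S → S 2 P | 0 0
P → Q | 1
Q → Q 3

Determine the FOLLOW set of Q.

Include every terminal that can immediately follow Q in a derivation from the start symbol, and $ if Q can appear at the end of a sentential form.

We compute FOLLOW(Q) using the standard algorithm.
FOLLOW(S) starts with {$}.
FIRST(P) = {1}
FIRST(Q) = {}
FIRST(S) = {0}
FOLLOW(P) = {$, 2}
FOLLOW(Q) = {$, 2, 3}
FOLLOW(S) = {$, 2}
Therefore, FOLLOW(Q) = {$, 2, 3}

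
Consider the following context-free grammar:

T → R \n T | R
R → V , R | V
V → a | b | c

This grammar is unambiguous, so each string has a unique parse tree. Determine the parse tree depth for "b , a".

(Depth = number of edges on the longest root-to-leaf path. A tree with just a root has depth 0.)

4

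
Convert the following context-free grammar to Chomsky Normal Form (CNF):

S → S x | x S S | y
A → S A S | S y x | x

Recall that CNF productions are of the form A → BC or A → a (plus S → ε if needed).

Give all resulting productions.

TX → x; S → y; TY → y; A → x; S → S TX; S → TX X0; X0 → S S; A → S X1; X1 → A S; A → S X2; X2 → TY TX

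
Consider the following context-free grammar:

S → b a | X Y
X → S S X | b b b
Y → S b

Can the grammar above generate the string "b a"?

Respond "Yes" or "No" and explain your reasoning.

Yes - a valid derivation exists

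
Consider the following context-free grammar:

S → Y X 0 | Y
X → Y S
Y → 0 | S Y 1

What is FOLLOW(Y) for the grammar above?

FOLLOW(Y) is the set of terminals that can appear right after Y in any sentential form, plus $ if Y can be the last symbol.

We compute FOLLOW(Y) using the standard algorithm.
FOLLOW(S) starts with {$}.
FIRST(S) = {0}
FIRST(X) = {0}
FIRST(Y) = {0}
FOLLOW(S) = {$, 0}
FOLLOW(X) = {0}
FOLLOW(Y) = {$, 0, 1}
Therefore, FOLLOW(Y) = {$, 0, 1}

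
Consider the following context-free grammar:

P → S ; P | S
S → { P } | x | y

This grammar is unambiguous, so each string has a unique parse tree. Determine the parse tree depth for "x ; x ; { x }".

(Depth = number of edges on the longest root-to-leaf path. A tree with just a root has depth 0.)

6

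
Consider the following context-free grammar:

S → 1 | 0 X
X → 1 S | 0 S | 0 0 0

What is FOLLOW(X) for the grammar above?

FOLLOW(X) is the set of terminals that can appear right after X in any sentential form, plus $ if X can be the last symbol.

We compute FOLLOW(X) using the standard algorithm.
FOLLOW(S) starts with {$}.
FIRST(S) = {0, 1}
FIRST(X) = {0, 1}
FOLLOW(S) = {$}
FOLLOW(X) = {$}
Therefore, FOLLOW(X) = {$}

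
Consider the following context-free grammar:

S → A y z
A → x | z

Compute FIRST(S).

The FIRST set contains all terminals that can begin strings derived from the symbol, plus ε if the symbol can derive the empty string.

We compute FIRST(S) using the standard algorithm.
FIRST(A) = {x, z}
FIRST(S) = {x, z}
Therefore, FIRST(S) = {x, z}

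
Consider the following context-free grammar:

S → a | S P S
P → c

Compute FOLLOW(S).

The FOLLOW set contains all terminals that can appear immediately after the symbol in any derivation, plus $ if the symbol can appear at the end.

We compute FOLLOW(S) using the standard algorithm.
FOLLOW(S) starts with {$}.
FIRST(P) = {c}
FIRST(S) = {a}
FOLLOW(P) = {a}
FOLLOW(S) = {$, c}
Therefore, FOLLOW(S) = {$, c}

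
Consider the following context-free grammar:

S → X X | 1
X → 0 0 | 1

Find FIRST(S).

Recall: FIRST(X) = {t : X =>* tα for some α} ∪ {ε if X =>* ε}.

We compute FIRST(S) using the standard algorithm.
FIRST(S) = {0, 1}
FIRST(X) = {0, 1}
Therefore, FIRST(S) = {0, 1}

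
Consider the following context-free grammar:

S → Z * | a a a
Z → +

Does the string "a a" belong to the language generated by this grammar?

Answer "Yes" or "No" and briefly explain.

No - no valid derivation exists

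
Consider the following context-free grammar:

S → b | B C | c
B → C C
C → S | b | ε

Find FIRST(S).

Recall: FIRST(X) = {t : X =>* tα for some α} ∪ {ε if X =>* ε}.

We compute FIRST(S) using the standard algorithm.
FIRST(B) = {b, c, ε}
FIRST(C) = {b, c, ε}
FIRST(S) = {b, c, ε}
Therefore, FIRST(S) = {b, c, ε}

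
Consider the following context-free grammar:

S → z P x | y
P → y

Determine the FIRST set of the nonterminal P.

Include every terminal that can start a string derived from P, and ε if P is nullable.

We compute FIRST(P) using the standard algorithm.
FIRST(P) = {y}
FIRST(S) = {y, z}
Therefore, FIRST(P) = {y}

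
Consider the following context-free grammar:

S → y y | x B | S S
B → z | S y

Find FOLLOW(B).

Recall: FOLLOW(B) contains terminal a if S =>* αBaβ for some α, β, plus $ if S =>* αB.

We compute FOLLOW(B) using the standard algorithm.
FOLLOW(S) starts with {$}.
FIRST(B) = {x, y, z}
FIRST(S) = {x, y}
FOLLOW(B) = {$, x, y}
FOLLOW(S) = {$, x, y}
Therefore, FOLLOW(B) = {$, x, y}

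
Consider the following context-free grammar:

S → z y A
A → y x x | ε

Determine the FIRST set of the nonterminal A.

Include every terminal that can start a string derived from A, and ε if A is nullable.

We compute FIRST(A) using the standard algorithm.
FIRST(A) = {y, ε}
FIRST(S) = {z}
Therefore, FIRST(A) = {y, ε}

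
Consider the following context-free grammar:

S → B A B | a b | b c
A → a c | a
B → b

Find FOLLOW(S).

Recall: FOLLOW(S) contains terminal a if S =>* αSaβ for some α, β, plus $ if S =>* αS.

We compute FOLLOW(S) using the standard algorithm.
FOLLOW(S) starts with {$}.
FIRST(A) = {a}
FIRST(B) = {b}
FIRST(S) = {a, b}
FOLLOW(A) = {b}
FOLLOW(B) = {$, a}
FOLLOW(S) = {$}
Therefore, FOLLOW(S) = {$}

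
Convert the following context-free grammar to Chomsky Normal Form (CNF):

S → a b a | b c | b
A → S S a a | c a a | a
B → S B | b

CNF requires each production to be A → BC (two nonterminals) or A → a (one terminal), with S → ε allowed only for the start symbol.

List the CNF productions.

TA → a; TB → b; TC → c; S → b; A → a; B → b; S → TA X0; X0 → TB TA; S → TB TC; A → S X1; X1 → S X2; X2 → TA TA; A → TC X3; X3 → TA TA; B → S B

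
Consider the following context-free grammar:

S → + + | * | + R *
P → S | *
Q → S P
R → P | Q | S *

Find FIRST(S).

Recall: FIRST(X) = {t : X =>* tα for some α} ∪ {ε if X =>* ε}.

We compute FIRST(S) using the standard algorithm.
FIRST(P) = {*, +}
FIRST(Q) = {*, +}
FIRST(R) = {*, +}
FIRST(S) = {*, +}
Therefore, FIRST(S) = {*, +}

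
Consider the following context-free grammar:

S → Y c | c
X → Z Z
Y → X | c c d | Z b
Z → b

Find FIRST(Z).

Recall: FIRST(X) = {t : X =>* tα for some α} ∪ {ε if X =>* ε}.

We compute FIRST(Z) using the standard algorithm.
FIRST(S) = {b, c}
FIRST(X) = {b}
FIRST(Y) = {b, c}
FIRST(Z) = {b}
Therefore, FIRST(Z) = {b}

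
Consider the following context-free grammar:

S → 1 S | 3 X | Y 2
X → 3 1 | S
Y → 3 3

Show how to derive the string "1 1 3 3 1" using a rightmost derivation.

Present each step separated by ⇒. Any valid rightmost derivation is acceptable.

S ⇒ 1 S ⇒ 1 1 S ⇒ 1 1 3 X ⇒ 1 1 3 3 1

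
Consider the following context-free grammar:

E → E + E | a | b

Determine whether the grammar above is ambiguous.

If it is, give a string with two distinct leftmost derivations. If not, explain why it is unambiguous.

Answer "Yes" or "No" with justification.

Yes - the string 'b + b + a + b' has two distinct leftmost derivations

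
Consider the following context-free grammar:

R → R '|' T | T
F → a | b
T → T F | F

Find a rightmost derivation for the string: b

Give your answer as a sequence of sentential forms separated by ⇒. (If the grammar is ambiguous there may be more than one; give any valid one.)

R ⇒ T ⇒ F ⇒ b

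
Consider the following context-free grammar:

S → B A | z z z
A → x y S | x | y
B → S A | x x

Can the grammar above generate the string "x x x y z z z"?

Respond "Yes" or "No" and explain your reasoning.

Yes - a valid derivation exists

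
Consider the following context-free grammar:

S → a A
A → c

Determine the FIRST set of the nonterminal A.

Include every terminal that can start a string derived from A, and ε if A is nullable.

We compute FIRST(A) using the standard algorithm.
FIRST(A) = {c}
FIRST(S) = {a}
Therefore, FIRST(A) = {c}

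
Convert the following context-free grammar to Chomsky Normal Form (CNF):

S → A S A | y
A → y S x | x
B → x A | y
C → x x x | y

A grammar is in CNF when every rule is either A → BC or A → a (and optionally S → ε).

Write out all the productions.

S → y; TY → y; TX → x; A → x; B → y; C → y; S → A X0; X0 → S A; A → TY X1; X1 → S TX; B → TX A; C → TX X2; X2 → TX TX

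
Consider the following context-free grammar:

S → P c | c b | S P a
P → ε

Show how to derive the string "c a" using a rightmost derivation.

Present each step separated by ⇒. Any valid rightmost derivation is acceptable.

S ⇒ S P a ⇒ S a ⇒ P c a ⇒ c a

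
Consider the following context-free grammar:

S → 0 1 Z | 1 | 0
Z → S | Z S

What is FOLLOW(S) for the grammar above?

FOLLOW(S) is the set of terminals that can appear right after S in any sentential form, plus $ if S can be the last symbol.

We compute FOLLOW(S) using the standard algorithm.
FOLLOW(S) starts with {$}.
FIRST(S) = {0, 1}
FIRST(Z) = {0, 1}
FOLLOW(S) = {$, 0, 1}
FOLLOW(Z) = {$, 0, 1}
Therefore, FOLLOW(S) = {$, 0, 1}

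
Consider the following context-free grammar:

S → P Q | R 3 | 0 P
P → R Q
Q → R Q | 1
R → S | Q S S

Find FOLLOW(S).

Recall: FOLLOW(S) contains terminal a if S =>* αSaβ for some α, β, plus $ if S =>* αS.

We compute FOLLOW(S) using the standard algorithm.
FOLLOW(S) starts with {$}.
FIRST(P) = {0, 1}
FIRST(Q) = {0, 1}
FIRST(R) = {0, 1}
FIRST(S) = {0, 1}
FOLLOW(P) = {$, 0, 1, 3}
FOLLOW(Q) = {$, 0, 1, 3}
FOLLOW(R) = {0, 1, 3}
FOLLOW(S) = {$, 0, 1, 3}
Therefore, FOLLOW(S) = {$, 0, 1, 3}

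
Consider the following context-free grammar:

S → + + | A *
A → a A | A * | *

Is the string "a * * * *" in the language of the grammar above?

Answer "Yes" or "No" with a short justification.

Yes - a valid derivation exists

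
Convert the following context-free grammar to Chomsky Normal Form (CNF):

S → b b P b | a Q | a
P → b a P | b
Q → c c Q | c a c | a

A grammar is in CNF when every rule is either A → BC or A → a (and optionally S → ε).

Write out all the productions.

TB → b; TA → a; S → a; P → b; TC → c; Q → a; S → TB X0; X0 → TB X1; X1 → P TB; S → TA Q; P → TB X2; X2 → TA P; Q → TC X3; X3 → TC Q; Q → TC X4; X4 → TA TC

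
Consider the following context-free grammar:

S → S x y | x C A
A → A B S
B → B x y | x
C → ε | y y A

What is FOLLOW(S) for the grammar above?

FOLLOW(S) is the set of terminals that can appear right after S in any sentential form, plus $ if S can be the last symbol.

We compute FOLLOW(S) using the standard algorithm.
FOLLOW(S) starts with {$}.
FIRST(A) = {}
FIRST(B) = {x}
FIRST(C) = {y, ε}
FIRST(S) = {x}
FOLLOW(A) = {$, x}
FOLLOW(B) = {x}
FOLLOW(C) = {}
FOLLOW(S) = {$, x}
Therefore, FOLLOW(S) = {$, x}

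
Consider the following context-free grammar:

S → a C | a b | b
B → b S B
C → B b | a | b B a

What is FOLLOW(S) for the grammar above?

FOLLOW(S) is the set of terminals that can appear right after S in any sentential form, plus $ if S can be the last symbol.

We compute FOLLOW(S) using the standard algorithm.
FOLLOW(S) starts with {$}.
FIRST(B) = {b}
FIRST(C) = {a, b}
FIRST(S) = {a, b}
FOLLOW(B) = {a, b}
FOLLOW(C) = {$, b}
FOLLOW(S) = {$, b}
Therefore, FOLLOW(S) = {$, b}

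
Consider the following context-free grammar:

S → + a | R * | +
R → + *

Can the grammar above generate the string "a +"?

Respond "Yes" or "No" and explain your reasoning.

No - no valid derivation exists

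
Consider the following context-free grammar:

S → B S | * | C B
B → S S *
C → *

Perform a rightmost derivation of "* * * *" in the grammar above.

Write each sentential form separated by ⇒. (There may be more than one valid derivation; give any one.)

S ⇒ B S ⇒ B * ⇒ S S * * ⇒ S * * * ⇒ * * * *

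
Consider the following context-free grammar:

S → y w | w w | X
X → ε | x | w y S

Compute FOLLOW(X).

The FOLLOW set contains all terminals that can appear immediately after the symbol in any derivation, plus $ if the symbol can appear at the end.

We compute FOLLOW(X) using the standard algorithm.
FOLLOW(S) starts with {$}.
FIRST(S) = {w, x, y, ε}
FIRST(X) = {w, x, ε}
FOLLOW(S) = {$}
FOLLOW(X) = {$}
Therefore, FOLLOW(X) = {$}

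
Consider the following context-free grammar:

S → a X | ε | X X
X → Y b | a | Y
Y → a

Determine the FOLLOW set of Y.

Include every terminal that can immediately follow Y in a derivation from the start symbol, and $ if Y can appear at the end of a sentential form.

We compute FOLLOW(Y) using the standard algorithm.
FOLLOW(S) starts with {$}.
FIRST(S) = {a, ε}
FIRST(X) = {a}
FIRST(Y) = {a}
FOLLOW(S) = {$}
FOLLOW(X) = {$, a}
FOLLOW(Y) = {$, a, b}
Therefore, FOLLOW(Y) = {$, a, b}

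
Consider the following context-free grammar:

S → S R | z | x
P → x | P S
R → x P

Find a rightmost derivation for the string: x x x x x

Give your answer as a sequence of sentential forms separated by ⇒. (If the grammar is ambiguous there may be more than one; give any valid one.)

S ⇒ S R ⇒ S x P ⇒ S x x ⇒ S R x x ⇒ S x P x x ⇒ S x x x x ⇒ x x x x x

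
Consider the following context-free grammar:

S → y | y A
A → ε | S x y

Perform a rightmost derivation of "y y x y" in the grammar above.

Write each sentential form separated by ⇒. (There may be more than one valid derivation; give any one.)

S ⇒ y A ⇒ y S x y ⇒ y y x y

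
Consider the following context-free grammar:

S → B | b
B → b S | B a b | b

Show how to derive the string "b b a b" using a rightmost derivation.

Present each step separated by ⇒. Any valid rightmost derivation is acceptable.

S ⇒ B ⇒ B a b ⇒ b S a b ⇒ b b a b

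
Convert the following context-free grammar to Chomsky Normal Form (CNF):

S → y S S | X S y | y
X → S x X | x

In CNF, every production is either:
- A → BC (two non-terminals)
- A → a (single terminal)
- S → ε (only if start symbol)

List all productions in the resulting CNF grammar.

TY → y; S → y; TX → x; X → x; S → TY X0; X0 → S S; S → X X1; X1 → S TY; X → S X2; X2 → TX X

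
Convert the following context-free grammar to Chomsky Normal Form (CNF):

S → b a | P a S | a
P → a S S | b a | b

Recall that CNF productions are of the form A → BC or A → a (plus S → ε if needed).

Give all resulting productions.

TB → b; TA → a; S → a; P → b; S → TB TA; S → P X0; X0 → TA S; P → TA X1; X1 → S S; P → TB TA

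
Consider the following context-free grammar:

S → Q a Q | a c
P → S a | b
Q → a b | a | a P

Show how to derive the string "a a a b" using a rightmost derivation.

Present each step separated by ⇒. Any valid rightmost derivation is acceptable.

S ⇒ Q a Q ⇒ Q a a b ⇒ a a a b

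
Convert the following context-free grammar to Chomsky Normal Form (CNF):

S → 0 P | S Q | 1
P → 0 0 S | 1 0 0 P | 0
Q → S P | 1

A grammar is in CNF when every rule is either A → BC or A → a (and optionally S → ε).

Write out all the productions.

T0 → 0; S → 1; T1 → 1; P → 0; Q → 1; S → T0 P; S → S Q; P → T0 X0; X0 → T0 S; P → T1 X1; X1 → T0 X2; X2 → T0 P; Q → S P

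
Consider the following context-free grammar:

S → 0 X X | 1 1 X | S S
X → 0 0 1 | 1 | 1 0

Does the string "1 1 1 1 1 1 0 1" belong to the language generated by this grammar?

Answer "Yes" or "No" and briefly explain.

No - no valid derivation exists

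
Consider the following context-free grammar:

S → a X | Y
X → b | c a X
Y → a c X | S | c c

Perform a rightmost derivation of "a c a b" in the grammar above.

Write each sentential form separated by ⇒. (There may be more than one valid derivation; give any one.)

S ⇒ a X ⇒ a c a X ⇒ a c a b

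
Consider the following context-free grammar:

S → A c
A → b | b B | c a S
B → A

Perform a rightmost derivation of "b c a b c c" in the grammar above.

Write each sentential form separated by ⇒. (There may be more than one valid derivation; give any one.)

S ⇒ A c ⇒ b B c ⇒ b A c ⇒ b c a S c ⇒ b c a A c c ⇒ b c a b c c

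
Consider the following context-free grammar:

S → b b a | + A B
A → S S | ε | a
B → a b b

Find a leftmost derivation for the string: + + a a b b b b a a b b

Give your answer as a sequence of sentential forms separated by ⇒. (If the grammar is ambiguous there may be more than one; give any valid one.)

S ⇒ + A B ⇒ + S S B ⇒ + + A B S B ⇒ + + a B S B ⇒ + + a a b b S B ⇒ + + a a b b b b a B ⇒ + + a a b b b b a a b b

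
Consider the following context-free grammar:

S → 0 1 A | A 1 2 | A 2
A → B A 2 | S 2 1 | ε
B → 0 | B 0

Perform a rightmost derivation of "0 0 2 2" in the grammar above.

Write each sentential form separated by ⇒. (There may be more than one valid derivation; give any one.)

S ⇒ A 2 ⇒ B A 2 2 ⇒ B 2 2 ⇒ B 0 2 2 ⇒ 0 0 2 2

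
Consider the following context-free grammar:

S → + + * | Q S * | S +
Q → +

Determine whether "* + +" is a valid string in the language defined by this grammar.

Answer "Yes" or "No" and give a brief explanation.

No - no valid derivation exists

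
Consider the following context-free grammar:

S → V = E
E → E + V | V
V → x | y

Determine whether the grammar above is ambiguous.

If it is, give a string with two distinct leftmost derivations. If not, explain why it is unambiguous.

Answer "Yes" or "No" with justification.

No - the grammar is unambiguous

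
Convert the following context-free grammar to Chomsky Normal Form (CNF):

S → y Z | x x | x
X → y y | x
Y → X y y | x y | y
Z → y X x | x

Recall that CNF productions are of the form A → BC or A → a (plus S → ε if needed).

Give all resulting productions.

TY → y; TX → x; S → x; X → x; Y → y; Z → x; S → TY Z; S → TX TX; X → TY TY; Y → X X0; X0 → TY TY; Y → TX TY; Z → TY X1; X1 → X TX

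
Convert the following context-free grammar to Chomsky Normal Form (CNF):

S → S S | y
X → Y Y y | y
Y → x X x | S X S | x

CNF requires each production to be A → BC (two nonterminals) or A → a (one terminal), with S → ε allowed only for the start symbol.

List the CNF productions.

S → y; TY → y; X → y; TX → x; Y → x; S → S S; X → Y X0; X0 → Y TY; Y → TX X1; X1 → X TX; Y → S X2; X2 → X S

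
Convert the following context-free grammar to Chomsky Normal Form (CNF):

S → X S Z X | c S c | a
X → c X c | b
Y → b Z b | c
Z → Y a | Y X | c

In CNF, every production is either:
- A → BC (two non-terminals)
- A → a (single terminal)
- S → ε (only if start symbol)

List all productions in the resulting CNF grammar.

TC → c; S → a; X → b; TB → b; Y → c; TA → a; Z → c; S → X X0; X0 → S X1; X1 → Z X; S → TC X2; X2 → S TC; X → TC X3; X3 → X TC; Y → TB X4; X4 → Z TB; Z → Y TA; Z → Y X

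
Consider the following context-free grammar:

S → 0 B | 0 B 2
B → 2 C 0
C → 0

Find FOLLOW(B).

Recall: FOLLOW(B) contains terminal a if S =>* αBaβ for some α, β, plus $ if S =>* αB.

We compute FOLLOW(B) using the standard algorithm.
FOLLOW(S) starts with {$}.
FIRST(B) = {2}
FIRST(C) = {0}
FIRST(S) = {0}
FOLLOW(B) = {$, 2}
FOLLOW(C) = {0}
FOLLOW(S) = {$}
Therefore, FOLLOW(B) = {$, 2}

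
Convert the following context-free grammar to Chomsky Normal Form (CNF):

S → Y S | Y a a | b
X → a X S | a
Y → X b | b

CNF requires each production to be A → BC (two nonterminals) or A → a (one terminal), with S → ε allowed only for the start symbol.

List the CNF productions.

TA → a; S → b; X → a; TB → b; Y → b; S → Y S; S → Y X0; X0 → TA TA; X → TA X1; X1 → X S; Y → X TB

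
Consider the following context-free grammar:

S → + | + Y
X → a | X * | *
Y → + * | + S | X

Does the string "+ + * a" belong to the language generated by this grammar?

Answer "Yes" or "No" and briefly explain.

No - no valid derivation exists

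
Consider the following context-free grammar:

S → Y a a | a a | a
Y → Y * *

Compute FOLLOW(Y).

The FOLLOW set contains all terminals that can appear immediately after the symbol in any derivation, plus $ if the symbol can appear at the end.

We compute FOLLOW(Y) using the standard algorithm.
FOLLOW(S) starts with {$}.
FIRST(S) = {a}
FIRST(Y) = {}
FOLLOW(S) = {$}
FOLLOW(Y) = {*, a}
Therefore, FOLLOW(Y) = {*, a}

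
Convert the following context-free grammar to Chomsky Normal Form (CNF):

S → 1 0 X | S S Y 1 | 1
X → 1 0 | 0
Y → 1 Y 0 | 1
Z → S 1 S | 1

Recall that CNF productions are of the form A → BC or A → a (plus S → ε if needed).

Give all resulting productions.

T1 → 1; T0 → 0; S → 1; X → 0; Y → 1; Z → 1; S → T1 X0; X0 → T0 X; S → S X1; X1 → S X2; X2 → Y T1; X → T1 T0; Y → T1 X3; X3 → Y T0; Z → S X4; X4 → T1 S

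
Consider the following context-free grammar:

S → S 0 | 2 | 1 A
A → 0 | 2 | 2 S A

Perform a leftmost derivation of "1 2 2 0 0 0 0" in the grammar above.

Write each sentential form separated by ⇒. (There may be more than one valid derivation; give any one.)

S ⇒ S 0 ⇒ S 0 0 ⇒ 1 A 0 0 ⇒ 1 2 S A 0 0 ⇒ 1 2 S 0 A 0 0 ⇒ 1 2 2 0 A 0 0 ⇒ 1 2 2 0 0 0 0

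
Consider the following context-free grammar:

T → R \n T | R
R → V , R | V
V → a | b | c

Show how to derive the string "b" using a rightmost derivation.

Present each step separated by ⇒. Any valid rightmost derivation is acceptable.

T ⇒ R ⇒ V ⇒ b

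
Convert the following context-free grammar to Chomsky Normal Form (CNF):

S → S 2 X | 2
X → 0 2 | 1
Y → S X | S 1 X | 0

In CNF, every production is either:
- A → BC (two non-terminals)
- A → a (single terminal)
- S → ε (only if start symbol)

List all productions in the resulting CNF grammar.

T2 → 2; S → 2; T0 → 0; X → 1; T1 → 1; Y → 0; S → S X0; X0 → T2 X; X → T0 T2; Y → S X; Y → S X1; X1 → T1 X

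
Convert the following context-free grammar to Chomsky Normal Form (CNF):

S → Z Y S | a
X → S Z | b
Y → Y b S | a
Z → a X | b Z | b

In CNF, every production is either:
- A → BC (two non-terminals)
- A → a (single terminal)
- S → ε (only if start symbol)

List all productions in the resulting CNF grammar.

S → a; X → b; TB → b; Y → a; TA → a; Z → b; S → Z X0; X0 → Y S; X → S Z; Y → Y X1; X1 → TB S; Z → TA X; Z → TB Z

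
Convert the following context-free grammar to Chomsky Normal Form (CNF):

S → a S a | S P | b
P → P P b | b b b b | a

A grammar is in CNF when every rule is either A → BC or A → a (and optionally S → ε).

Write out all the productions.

TA → a; S → b; TB → b; P → a; S → TA X0; X0 → S TA; S → S P; P → P X1; X1 → P TB; P → TB X2; X2 → TB X3; X3 → TB TB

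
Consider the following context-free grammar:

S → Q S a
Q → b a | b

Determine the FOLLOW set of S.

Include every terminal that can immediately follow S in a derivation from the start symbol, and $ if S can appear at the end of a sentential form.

We compute FOLLOW(S) using the standard algorithm.
FOLLOW(S) starts with {$}.
FIRST(Q) = {b}
FIRST(S) = {b}
FOLLOW(Q) = {b}
FOLLOW(S) = {$, a}
Therefore, FOLLOW(S) = {$, a}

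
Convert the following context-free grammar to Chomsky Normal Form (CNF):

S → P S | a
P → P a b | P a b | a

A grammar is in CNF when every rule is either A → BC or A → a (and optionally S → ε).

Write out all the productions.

S → a; TA → a; TB → b; P → a; S → P S; P → P X0; X0 → TA TB; P → P X1; X1 → TA TB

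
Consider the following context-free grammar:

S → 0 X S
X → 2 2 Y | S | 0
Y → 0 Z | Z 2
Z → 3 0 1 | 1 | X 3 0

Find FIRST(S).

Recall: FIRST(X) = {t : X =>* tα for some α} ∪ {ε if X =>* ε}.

We compute FIRST(S) using the standard algorithm.
FIRST(S) = {0}
FIRST(X) = {0, 2}
FIRST(Y) = {0, 1, 2, 3}
FIRST(Z) = {0, 1, 2, 3}
Therefore, FIRST(S) = {0}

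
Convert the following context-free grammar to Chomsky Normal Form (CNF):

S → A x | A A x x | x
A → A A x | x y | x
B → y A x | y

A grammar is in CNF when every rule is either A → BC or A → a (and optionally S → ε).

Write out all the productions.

TX → x; S → x; TY → y; A → x; B → y; S → A TX; S → A X0; X0 → A X1; X1 → TX TX; A → A X2; X2 → A TX; A → TX TY; B → TY X3; X3 → A TX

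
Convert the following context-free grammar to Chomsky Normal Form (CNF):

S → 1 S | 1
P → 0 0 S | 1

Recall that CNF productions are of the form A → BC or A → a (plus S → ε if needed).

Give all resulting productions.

T1 → 1; S → 1; T0 → 0; P → 1; S → T1 S; P → T0 X0; X0 → T0 S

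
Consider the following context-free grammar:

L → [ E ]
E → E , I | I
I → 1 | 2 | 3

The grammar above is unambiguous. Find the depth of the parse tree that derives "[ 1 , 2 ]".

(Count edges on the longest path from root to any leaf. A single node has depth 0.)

4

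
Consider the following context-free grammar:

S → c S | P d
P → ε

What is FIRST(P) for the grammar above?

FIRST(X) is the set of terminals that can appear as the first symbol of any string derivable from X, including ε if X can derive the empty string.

We compute FIRST(P) using the standard algorithm.
FIRST(P) = {ε}
FIRST(S) = {c, d}
Therefore, FIRST(P) = {ε}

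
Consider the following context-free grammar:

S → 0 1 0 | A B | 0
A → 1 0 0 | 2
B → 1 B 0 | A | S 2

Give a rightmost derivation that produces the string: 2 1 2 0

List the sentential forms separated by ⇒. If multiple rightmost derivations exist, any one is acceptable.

S ⇒ A B ⇒ A 1 B 0 ⇒ A 1 A 0 ⇒ A 1 2 0 ⇒ 2 1 2 0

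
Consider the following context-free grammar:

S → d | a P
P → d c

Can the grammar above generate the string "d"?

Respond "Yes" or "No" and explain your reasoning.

Yes - a valid derivation exists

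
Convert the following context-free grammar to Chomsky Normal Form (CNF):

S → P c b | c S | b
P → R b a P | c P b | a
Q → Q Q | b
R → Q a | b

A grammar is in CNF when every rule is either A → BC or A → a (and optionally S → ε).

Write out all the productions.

TC → c; TB → b; S → b; TA → a; P → a; Q → b; R → b; S → P X0; X0 → TC TB; S → TC S; P → R X1; X1 → TB X2; X2 → TA P; P → TC X3; X3 → P TB; Q → Q Q; R → Q TA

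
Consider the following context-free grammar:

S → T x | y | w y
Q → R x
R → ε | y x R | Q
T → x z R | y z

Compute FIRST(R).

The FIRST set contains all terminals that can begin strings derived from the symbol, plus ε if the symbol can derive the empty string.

We compute FIRST(R) using the standard algorithm.
FIRST(Q) = {x, y}
FIRST(R) = {x, y, ε}
FIRST(S) = {w, x, y}
FIRST(T) = {x, y}
Therefore, FIRST(R) = {x, y, ε}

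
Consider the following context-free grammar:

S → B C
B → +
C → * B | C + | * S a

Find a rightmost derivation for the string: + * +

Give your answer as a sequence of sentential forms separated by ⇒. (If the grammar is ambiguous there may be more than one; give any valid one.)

S ⇒ B C ⇒ B * B ⇒ B * + ⇒ + * +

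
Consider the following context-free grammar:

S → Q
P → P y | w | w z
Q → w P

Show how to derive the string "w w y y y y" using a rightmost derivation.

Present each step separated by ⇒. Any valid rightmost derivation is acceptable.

S ⇒ Q ⇒ w P ⇒ w P y ⇒ w P y y ⇒ w P y y y ⇒ w P y y y y ⇒ w w y y y y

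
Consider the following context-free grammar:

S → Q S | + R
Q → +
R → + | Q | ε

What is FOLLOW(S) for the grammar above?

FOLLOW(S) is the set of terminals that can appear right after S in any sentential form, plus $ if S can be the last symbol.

We compute FOLLOW(S) using the standard algorithm.
FOLLOW(S) starts with {$}.
FIRST(Q) = {+}
FIRST(R) = {+, ε}
FIRST(S) = {+}
FOLLOW(Q) = {$, +}
FOLLOW(R) = {$}
FOLLOW(S) = {$}
Therefore, FOLLOW(S) = {$}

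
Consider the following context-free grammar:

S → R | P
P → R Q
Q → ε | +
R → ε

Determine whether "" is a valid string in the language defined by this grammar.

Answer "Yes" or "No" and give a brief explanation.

Yes - a valid derivation exists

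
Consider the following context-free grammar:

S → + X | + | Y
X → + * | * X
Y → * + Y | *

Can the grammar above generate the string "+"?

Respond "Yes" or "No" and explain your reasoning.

Yes - a valid derivation exists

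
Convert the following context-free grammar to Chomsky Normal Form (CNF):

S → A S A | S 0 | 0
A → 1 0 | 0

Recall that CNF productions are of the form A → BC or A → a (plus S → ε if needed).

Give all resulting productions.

T0 → 0; S → 0; T1 → 1; A → 0; S → A X0; X0 → S A; S → S T0; A → T1 T0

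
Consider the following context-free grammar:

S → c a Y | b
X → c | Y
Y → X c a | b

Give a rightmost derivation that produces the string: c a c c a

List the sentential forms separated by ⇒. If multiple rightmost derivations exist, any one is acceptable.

S ⇒ c a Y ⇒ c a X c a ⇒ c a c c a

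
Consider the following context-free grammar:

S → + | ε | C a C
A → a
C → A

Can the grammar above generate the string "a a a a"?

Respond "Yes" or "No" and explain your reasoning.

No - no valid derivation exists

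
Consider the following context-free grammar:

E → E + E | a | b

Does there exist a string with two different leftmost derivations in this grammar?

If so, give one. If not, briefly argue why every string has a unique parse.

Yes - the string 'a + b + b + b + b' has two distinct leftmost derivations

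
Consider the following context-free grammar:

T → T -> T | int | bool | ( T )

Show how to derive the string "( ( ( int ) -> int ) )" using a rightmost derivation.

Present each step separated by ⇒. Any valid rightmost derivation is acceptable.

T ⇒ ( T ) ⇒ ( ( T ) ) ⇒ ( ( T -> T ) ) ⇒ ( ( T -> int ) ) ⇒ ( ( ( T ) -> int ) ) ⇒ ( ( ( int ) -> int ) )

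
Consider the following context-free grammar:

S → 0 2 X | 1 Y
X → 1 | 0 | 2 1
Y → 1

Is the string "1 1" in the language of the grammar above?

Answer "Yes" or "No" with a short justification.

Yes - a valid derivation exists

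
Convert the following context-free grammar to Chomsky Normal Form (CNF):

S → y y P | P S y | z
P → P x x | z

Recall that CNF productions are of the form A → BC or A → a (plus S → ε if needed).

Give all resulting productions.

TY → y; S → z; TX → x; P → z; S → TY X0; X0 → TY P; S → P X1; X1 → S TY; P → P X2; X2 → TX TX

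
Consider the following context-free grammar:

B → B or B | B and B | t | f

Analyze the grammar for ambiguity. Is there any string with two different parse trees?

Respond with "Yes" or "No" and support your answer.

Yes - the string 't or f or t or t' has two distinct parse trees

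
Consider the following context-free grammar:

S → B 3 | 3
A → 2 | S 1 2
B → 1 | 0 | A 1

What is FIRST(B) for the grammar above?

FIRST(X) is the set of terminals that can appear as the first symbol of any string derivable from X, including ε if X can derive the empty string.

We compute FIRST(B) using the standard algorithm.
FIRST(A) = {0, 1, 2, 3}
FIRST(B) = {0, 1, 2, 3}
FIRST(S) = {0, 1, 2, 3}
Therefore, FIRST(B) = {0, 1, 2, 3}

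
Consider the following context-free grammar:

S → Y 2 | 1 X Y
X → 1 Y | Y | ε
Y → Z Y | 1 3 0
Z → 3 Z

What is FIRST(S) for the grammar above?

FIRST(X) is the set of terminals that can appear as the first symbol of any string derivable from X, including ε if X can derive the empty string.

We compute FIRST(S) using the standard algorithm.
FIRST(S) = {1, 3}
FIRST(X) = {1, 3, ε}
FIRST(Y) = {1, 3}
FIRST(Z) = {3}
Therefore, FIRST(S) = {1, 3}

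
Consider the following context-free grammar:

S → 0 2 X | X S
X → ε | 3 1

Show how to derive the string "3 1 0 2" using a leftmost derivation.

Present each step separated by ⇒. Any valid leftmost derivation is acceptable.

S ⇒ X S ⇒ S ⇒ X S ⇒ 3 1 S ⇒ 3 1 0 2 X ⇒ 3 1 0 2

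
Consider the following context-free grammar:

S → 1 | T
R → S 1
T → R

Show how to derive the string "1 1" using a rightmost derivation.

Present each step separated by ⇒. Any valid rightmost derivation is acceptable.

S ⇒ T ⇒ R ⇒ S 1 ⇒ 1 1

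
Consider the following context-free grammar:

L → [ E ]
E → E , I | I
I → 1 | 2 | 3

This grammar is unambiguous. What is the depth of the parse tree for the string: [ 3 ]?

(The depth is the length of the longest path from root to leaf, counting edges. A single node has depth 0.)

3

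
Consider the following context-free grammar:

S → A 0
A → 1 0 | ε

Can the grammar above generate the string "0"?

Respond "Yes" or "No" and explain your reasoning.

Yes - a valid derivation exists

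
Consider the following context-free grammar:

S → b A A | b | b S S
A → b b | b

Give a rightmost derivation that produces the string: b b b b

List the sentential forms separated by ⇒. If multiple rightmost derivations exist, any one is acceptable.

S ⇒ b A A ⇒ b A b b ⇒ b b b b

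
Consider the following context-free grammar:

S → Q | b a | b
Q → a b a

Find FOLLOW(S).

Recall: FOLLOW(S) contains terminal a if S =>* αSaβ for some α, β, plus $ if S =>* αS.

We compute FOLLOW(S) using the standard algorithm.
FOLLOW(S) starts with {$}.
FIRST(Q) = {a}
FIRST(S) = {a, b}
FOLLOW(Q) = {$}
FOLLOW(S) = {$}
Therefore, FOLLOW(S) = {$}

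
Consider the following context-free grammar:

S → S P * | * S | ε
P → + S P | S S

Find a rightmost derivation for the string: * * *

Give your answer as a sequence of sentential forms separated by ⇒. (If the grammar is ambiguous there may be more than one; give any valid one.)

S ⇒ * S ⇒ * * S ⇒ * * * S ⇒ * * *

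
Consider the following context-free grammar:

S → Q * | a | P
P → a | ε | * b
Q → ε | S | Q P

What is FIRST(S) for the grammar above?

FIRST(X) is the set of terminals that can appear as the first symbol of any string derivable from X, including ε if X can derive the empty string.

We compute FIRST(S) using the standard algorithm.
FIRST(P) = {*, a, ε}
FIRST(Q) = {*, a, ε}
FIRST(S) = {*, a, ε}
Therefore, FIRST(S) = {*, a, ε}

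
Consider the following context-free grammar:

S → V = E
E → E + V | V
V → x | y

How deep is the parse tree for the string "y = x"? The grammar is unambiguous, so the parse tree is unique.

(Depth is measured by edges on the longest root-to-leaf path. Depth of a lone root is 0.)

3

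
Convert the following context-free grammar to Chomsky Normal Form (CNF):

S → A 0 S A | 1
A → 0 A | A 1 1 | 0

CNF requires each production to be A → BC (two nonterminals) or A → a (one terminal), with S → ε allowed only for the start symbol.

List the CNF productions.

T0 → 0; S → 1; T1 → 1; A → 0; S → A X0; X0 → T0 X1; X1 → S A; A → T0 A; A → A X2; X2 → T1 T1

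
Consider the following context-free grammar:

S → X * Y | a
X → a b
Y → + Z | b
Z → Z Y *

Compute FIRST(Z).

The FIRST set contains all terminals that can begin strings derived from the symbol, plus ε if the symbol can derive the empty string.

We compute FIRST(Z) using the standard algorithm.
FIRST(S) = {a}
FIRST(X) = {a}
FIRST(Y) = {+, b}
FIRST(Z) = {}
Therefore, FIRST(Z) = {}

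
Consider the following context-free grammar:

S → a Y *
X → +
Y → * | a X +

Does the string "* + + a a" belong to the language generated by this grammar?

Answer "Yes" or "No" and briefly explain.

No - no valid derivation exists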